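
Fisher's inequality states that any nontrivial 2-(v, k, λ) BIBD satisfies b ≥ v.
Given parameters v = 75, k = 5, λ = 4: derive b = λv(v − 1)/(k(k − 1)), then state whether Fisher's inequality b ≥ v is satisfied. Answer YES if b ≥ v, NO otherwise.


b = λv(v − 1)/(k(k − 1)) = 4·75·74/(5·4) = 22200/20 = 1110.
Compare with v = 75: b ≥ v, so Fisher's inequality holds.

YES


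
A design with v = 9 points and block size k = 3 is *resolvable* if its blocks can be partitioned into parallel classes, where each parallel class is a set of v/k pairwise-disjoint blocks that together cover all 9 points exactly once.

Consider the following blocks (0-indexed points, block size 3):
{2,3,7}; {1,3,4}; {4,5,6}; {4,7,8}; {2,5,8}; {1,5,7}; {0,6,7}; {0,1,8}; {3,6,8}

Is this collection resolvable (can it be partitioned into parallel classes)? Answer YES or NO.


v = 9, block size k = 3, number of blocks = 9.
For resolvability, blocks must partition into parallel classes of size v/k = 3.
Total blocks must therefore be a multiple of 3: 9 = 3·3 + 0 ⇒ divisible ✓.
Consider block {4,7,8}. It intersects every other block in the collection, so no parallel class of size 3 can contain it.
Since every block must belong to some parallel class in a resolution, the collection cannot be partitioned into parallel classes.
Resolvable? NO.

NO


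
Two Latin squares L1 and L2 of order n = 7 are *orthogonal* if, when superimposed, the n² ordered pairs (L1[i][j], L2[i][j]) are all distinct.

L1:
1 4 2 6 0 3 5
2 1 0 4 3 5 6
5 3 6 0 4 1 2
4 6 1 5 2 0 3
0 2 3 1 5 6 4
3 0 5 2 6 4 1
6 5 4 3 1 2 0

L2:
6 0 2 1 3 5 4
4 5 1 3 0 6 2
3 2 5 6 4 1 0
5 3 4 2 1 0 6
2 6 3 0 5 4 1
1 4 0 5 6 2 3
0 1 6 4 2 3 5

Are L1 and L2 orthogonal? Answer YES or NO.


Form the n² = 49 superimposed pairs (L1[i][j], L2[i][j]), row by row (rows and columns indexed from 0):
row 0: (1,6) (4,0) (2,2) (6,1) (0,3) (3,5) (5,4)
row 1: (2,4) (1,5) (0,1) (4,3) (3,0) (5,6) (6,2)
row 2: (5,3) (3,2) (6,5) (0,6) (4,4) (1,1) (2,0)
row 3: (4,5) (6,3) (1,4) (5,2) (2,1) (0,0) (3,6)
row 4: (0,2) (2,6) (3,3) (1,0) (5,5) (6,4) (4,1)
row 5: (3,1) (0,4) (5,0) (2,5) (6,6) (4,2) (1,3)
row 6: (6,0) (5,1) (4,6) (3,4) (1,2) (2,3) (0,5)
Orthogonality requires all 49 pairs distinct.
Check by first coordinate: for each symbol s of L1, list the L2 entries in the n cells where L1 = s; they must all differ.
  L1 = 0: L2 entries (in reading order) 3, 1, 6, 0, 2, 4, 5 — all 7 distinct ✓
  L1 = 1: L2 entries (in reading order) 6, 5, 1, 4, 0, 3, 2 — all 7 distinct ✓
  L1 = 2: L2 entries (in reading order) 2, 4, 0, 1, 6, 5, 3 — all 7 distinct ✓
  L1 = 3: L2 entries (in reading order) 5, 0, 2, 6, 3, 1, 4 — all 7 distinct ✓
  L1 = 4: L2 entries (in reading order) 0, 3, 4, 5, 1, 2, 6 — all 7 distinct ✓
  L1 = 5: L2 entries (in reading order) 4, 6, 3, 2, 5, 0, 1 — all 7 distinct ✓
  L1 = 6: L2 entries (in reading order) 1, 2, 5, 3, 4, 6, 0 — all 7 distinct ✓
Every symbol of L1 meets every symbol of L2 exactly once, so all 49 pairs are distinct (49 of 49).
Conclusion: YES.

YES


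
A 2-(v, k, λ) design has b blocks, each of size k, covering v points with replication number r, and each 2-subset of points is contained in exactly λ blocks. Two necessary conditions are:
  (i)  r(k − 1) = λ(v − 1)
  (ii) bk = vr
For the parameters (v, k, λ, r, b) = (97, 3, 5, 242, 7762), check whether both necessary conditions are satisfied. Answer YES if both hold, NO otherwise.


Condition (i): r(k − 1) = 242·2 = 484; λ(v − 1) = 5·96 = 480. Match? NO.
Condition (ii): bk = 7762·3 = 23286; vr = 97·242 = 23474. Match? NO.
Both conditions hold? NO.

NO


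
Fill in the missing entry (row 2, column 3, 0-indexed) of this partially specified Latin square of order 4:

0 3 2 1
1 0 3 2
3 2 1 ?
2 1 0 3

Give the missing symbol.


Row 2 contains symbols [1, 2, 3] — missing [0].
Column 3 contains symbols [1, 2, 3] — missing [0].
The missing symbol must appear in both missing sets; intersection = [0].
Therefore the hidden value is 0.

Missing value = 0.


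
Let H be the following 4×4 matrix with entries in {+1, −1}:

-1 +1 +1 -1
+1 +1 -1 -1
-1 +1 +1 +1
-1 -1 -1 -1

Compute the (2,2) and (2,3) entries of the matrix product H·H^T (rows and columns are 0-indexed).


Row 2 of H: [-1, 1, 1, 1].
Row 3 of H: [-1, -1, -1, -1].
(H·H^T)[2][2] = Σ_j H[2][j]·H[2][j] = (-1)² + (1)² + (1)² + (1)² = 1 + 1 + 1 + 1 = 4.
(H·H^T)[2][3] = Σ_j H[2][j]·H[3][j] = (-1)·(-1) + (1)·(-1) + (1)·(-1) + (1)·(-1) = 1 + -1 + -1 + -1 = -2.
Rows 2 and 3 are not orthogonal (dot product = -2 ≠ 0), so H is not a Hadamard matrix.

(2,2) entry = 4; (2,3) entry = -2.


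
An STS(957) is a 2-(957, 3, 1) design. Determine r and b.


An STS(v) is a 2-(v, 3, 1) BIBD: block size k = 3, λ = 1.
Replication: r(k − 1) = λ(v − 1) ⇒ r·2 = 957 − 1 = 956 ⇒ r = 478.
Block count: b = v(v − 1)/6 = 957·956/6 = 914892/6 = 152482.
(Check via bk = vr: 152482·3 = 457446 = 957·478 = 457446 ✓.)

r = 478, b = 152482.


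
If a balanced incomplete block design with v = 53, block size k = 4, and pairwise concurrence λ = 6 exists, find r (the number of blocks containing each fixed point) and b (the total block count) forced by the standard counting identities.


Any 2-(v, k, λ) BIBD satisfies two necessary conditions:
  (i)  Each point sits in r blocks, and counting incidences through any fixed point gives r(k − 1) = λ(v − 1), so r = λ(v − 1)/(k − 1).
  (ii) Total incidences bk = vr, so b = vr/k.
Step 1: r = λ(v − 1)/(k − 1) = 6·(53 − 1)/(4 − 1) = 6·52/3 = 312/3 = 104.
Step 2: b = vr/k = 53·104/4 = 5512/4 = 1378.
Check integrality: r = 104 ∈ Z ✓, b = 1378 ∈ Z ✓.
(These identities are necessary conditions: they determine r and b for any design with these parameters, but do not by themselves prove that one exists.)

r = 104, b = 1378.


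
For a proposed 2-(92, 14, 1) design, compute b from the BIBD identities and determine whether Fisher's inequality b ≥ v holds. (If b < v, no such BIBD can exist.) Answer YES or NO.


r = λ(v − 1)/(k − 1) = 1·91/13 = 7.
b = vr/k = 92·7/14 = 46.
Fisher's inequality: b ≥ v ⇔ 46 ≥ 92? NO.

NO


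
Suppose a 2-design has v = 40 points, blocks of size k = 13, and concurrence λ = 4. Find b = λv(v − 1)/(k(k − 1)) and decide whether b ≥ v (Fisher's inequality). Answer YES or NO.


r = λ(v − 1)/(k − 1) = 4·39/12 = 13.
b = vr/k = 40·13/13 = 40.
Fisher's inequality: b ≥ v ⇔ 40 ≥ 40? YES.

YES


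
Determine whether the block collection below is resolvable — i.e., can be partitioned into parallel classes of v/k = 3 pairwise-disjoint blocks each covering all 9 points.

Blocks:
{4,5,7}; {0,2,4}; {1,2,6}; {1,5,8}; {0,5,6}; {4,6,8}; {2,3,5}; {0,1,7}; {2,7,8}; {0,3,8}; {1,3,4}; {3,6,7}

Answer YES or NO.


v = 9, block size k = 3, number of blocks = 12.
For resolvability, blocks must partition into parallel classes of size v/k = 3.
Total blocks must therefore be a multiple of 3: 12 = 3·4 + 0 ⇒ divisible ✓.
Greedy packing gives 4 candidate class(es). Each should be a full parallel class (size 3, covers all 9 points).
  Class 1 (3 blocks): {4,5,7}; {1,2,6}; {0,3,8}. Points covered: [0, 1, 2, 3, 4, 5, 6, 7, 8].
  Class 2 (3 blocks): {0,2,4}; {1,5,8}; {3,6,7}. Points covered: [0, 1, 2, 3, 4, 5, 6, 7, 8].
  Class 3 (3 blocks): {0,5,6}; {2,7,8}; {1,3,4}. Points covered: [0, 1, 2, 3, 4, 5, 6, 7, 8].
  Class 4 (3 blocks): {4,6,8}; {2,3,5}; {0,1,7}. Points covered: [0, 1, 2, 3, 4, 5, 6, 7, 8].
All classes full (size 3)? YES. All classes cover every point? YES.
Resolvable? YES.

YES


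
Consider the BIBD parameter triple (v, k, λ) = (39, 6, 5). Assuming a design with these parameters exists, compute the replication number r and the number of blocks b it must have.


Any 2-(v, k, λ) BIBD satisfies two necessary conditions:
  (i)  Each point sits in r blocks, and counting incidences through any fixed point gives r(k − 1) = λ(v − 1), so r = λ(v − 1)/(k − 1).
  (ii) Total incidences bk = vr, so b = vr/k.
Step 1: r = λ(v − 1)/(k − 1) = 5·(39 − 1)/(6 − 1) = 5·38/5 = 190/5 = 38.
Step 2: b = vr/k = 39·38/6 = 1482/6 = 247.
Check integrality: r = 38 ∈ Z ✓, b = 247 ∈ Z ✓.
(These identities are necessary conditions: they determine r and b for any design with these parameters, but do not by themselves prove that one exists.)

r = 38, b = 247.


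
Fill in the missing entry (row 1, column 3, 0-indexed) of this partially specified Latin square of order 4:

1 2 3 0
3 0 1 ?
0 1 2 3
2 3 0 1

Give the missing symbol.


Row 1 contains symbols [0, 1, 3] — missing [2].
Column 3 contains symbols [0, 1, 3] — missing [2].
The missing symbol must appear in both missing sets; intersection = [2].
Therefore the hidden value is 2.

Missing value = 2.


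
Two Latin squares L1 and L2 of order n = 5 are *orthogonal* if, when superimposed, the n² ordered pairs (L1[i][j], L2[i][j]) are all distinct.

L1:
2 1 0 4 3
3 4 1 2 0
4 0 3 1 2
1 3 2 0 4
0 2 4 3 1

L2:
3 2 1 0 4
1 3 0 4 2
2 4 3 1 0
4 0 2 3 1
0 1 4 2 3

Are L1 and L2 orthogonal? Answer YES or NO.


Form the n² = 25 superimposed pairs (L1[i][j], L2[i][j]), row by row (rows and columns indexed from 0):
row 0: (2,3) (1,2) (0,1) (4,0) (3,4)
row 1: (3,1) (4,3) (1,0) (2,4) (0,2)
row 2: (4,2) (0,4) (3,3) (1,1) (2,0)
row 3: (1,4) (3,0) (2,2) (0,3) (4,1)
row 4: (0,0) (2,1) (4,4) (3,2) (1,3)
Orthogonality requires all 25 pairs distinct.
Check by first coordinate: for each symbol s of L1, list the L2 entries in the n cells where L1 = s; they must all differ.
  L1 = 0: L2 entries (in reading order) 1, 2, 4, 3, 0 — all 5 distinct ✓
  L1 = 1: L2 entries (in reading order) 2, 0, 1, 4, 3 — all 5 distinct ✓
  L1 = 2: L2 entries (in reading order) 3, 4, 0, 2, 1 — all 5 distinct ✓
  L1 = 3: L2 entries (in reading order) 4, 1, 3, 0, 2 — all 5 distinct ✓
  L1 = 4: L2 entries (in reading order) 0, 3, 2, 1, 4 — all 5 distinct ✓
Every symbol of L1 meets every symbol of L2 exactly once, so all 25 pairs are distinct (25 of 25).
Conclusion: YES.

YES


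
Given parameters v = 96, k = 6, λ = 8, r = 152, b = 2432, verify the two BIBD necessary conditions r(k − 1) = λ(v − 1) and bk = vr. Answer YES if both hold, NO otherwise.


Condition (i): r(k − 1) = 152·5 = 760; λ(v − 1) = 8·95 = 760. Match? YES.
Condition (ii): bk = 2432·6 = 14592; vr = 96·152 = 14592. Match? YES.
Both conditions hold? YES.

YES


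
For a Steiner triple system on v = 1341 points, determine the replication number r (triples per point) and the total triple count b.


An STS(v) is a 2-(v, 3, 1) BIBD: block size k = 3, λ = 1.
Replication: r(k − 1) = λ(v − 1) ⇒ r·2 = 1341 − 1 = 1340 ⇒ r = 670.
Block count: b = v(v − 1)/6 = 1341·1340/6 = 1796940/6 = 299490.
(Check via bk = vr: 299490·3 = 898470 = 1341·670 = 898470 ✓.)

r = 670, b = 299490.


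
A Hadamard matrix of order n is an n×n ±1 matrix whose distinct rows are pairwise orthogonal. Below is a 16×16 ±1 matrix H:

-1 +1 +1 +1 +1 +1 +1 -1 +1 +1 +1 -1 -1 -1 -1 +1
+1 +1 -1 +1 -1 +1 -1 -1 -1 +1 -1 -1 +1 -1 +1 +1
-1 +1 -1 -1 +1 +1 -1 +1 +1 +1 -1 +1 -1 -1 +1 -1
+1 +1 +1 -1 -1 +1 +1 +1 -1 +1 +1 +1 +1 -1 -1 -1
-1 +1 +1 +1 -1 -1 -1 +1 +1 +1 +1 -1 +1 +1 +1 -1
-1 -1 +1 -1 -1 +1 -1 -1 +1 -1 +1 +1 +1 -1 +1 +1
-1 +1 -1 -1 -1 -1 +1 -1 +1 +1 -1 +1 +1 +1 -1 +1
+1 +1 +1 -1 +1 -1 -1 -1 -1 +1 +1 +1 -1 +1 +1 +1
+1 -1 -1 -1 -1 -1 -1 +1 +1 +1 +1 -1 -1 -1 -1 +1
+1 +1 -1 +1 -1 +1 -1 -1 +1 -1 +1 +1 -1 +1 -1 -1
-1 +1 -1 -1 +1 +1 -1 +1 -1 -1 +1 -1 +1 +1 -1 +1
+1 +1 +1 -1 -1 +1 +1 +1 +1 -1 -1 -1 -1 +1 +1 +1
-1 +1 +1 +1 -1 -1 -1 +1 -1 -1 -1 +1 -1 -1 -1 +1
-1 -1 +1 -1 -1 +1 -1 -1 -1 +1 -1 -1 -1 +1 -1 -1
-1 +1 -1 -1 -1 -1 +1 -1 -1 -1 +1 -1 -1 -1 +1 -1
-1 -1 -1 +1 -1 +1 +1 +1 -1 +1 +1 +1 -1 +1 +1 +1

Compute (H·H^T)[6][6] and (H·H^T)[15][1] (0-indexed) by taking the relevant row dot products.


Row 1 of H: [1, 1, -1, 1, -1, 1, -1, -1, -1, 1, -1, -1, 1, -1, 1, 1].
Row 6 of H: [-1, 1, -1, -1, -1, -1, 1, -1, 1, 1, -1, 1, 1, 1, -1, 1].
Row 15 of H: [-1, -1, -1, 1, -1, 1, 1, 1, -1, 1, 1, 1, -1, 1, 1, 1].
(H·H^T)[6][6] = Σ_j H[6][j]·H[6][j] = (-1)² + (1)² + (-1)² + (-1)² + (-1)² + (-1)² + (1)² + (-1)² + (1)² + (1)² + (-1)² + (1)² + (1)² + (1)² + (-1)² + (1)² = 1 + 1 + 1 + 1 + 1 + 1 + 1 + 1 + 1 + 1 + 1 + 1 + 1 + 1 + 1 + 1 = 16.
(H·H^T)[15][1] = Σ_j H[15][j]·H[1][j] = (-1)·(1) + (-1)·(1) + (-1)·(-1) + (1)·(1) + (-1)·(-1) + (1)·(1) + (1)·(-1) + (1)·(-1) + (-1)·(-1) + (1)·(1) + (1)·(-1) + (1)·(-1) + (-1)·(1) + (1)·(-1) + (1)·(1) + (1)·(1) = -1 + -1 + 1 + 1 + 1 + 1 + -1 + -1 + 1 + 1 + -1 + -1 + -1 + -1 + 1 + 1 = 0.
So rows 15 and 1 are orthogonal; the diagonal entry equals n = 16.

(6,6) entry = 16; (15,1) entry = 0.


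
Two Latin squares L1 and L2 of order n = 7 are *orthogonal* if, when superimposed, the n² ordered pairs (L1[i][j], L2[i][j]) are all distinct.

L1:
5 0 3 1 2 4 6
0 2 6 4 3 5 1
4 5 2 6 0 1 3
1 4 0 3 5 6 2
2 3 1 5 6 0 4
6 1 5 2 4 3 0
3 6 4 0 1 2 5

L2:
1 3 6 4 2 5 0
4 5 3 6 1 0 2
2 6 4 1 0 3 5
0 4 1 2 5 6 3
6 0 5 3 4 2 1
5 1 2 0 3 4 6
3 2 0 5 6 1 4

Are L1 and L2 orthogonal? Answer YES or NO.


Form the n² = 49 superimposed pairs (L1[i][j], L2[i][j]), row by row (rows and columns indexed from 0):
row 0: (5,1) (0,3) (3,6) (1,4) (2,2) (4,5) (6,0)
row 1: (0,4) (2,5) (6,3) (4,6) (3,1) (5,0) (1,2)
row 2: (4,2) (5,6) (2,4) (6,1) (0,0) (1,3) (3,5)
row 3: (1,0) (4,4) (0,1) (3,2) (5,5) (6,6) (2,3)
row 4: (2,6) (3,0) (1,5) (5,3) (6,4) (0,2) (4,1)
row 5: (6,5) (1,1) (5,2) (2,0) (4,3) (3,4) (0,6)
row 6: (3,3) (6,2) (4,0) (0,5) (1,6) (2,1) (5,4)
Orthogonality requires all 49 pairs distinct.
Check by first coordinate: for each symbol s of L1, list the L2 entries in the n cells where L1 = s; they must all differ.
  L1 = 0: L2 entries (in reading order) 3, 4, 0, 1, 2, 6, 5 — all 7 distinct ✓
  L1 = 1: L2 entries (in reading order) 4, 2, 3, 0, 5, 1, 6 — all 7 distinct ✓
  L1 = 2: L2 entries (in reading order) 2, 5, 4, 3, 6, 0, 1 — all 7 distinct ✓
  L1 = 3: L2 entries (in reading order) 6, 1, 5, 2, 0, 4, 3 — all 7 distinct ✓
  L1 = 4: L2 entries (in reading order) 5, 6, 2, 4, 1, 3, 0 — all 7 distinct ✓
  L1 = 5: L2 entries (in reading order) 1, 0, 6, 5, 3, 2, 4 — all 7 distinct ✓
  L1 = 6: L2 entries (in reading order) 0, 3, 1, 6, 4, 5, 2 — all 7 distinct ✓
Every symbol of L1 meets every symbol of L2 exactly once, so all 49 pairs are distinct (49 of 49).
Conclusion: YES.

YES


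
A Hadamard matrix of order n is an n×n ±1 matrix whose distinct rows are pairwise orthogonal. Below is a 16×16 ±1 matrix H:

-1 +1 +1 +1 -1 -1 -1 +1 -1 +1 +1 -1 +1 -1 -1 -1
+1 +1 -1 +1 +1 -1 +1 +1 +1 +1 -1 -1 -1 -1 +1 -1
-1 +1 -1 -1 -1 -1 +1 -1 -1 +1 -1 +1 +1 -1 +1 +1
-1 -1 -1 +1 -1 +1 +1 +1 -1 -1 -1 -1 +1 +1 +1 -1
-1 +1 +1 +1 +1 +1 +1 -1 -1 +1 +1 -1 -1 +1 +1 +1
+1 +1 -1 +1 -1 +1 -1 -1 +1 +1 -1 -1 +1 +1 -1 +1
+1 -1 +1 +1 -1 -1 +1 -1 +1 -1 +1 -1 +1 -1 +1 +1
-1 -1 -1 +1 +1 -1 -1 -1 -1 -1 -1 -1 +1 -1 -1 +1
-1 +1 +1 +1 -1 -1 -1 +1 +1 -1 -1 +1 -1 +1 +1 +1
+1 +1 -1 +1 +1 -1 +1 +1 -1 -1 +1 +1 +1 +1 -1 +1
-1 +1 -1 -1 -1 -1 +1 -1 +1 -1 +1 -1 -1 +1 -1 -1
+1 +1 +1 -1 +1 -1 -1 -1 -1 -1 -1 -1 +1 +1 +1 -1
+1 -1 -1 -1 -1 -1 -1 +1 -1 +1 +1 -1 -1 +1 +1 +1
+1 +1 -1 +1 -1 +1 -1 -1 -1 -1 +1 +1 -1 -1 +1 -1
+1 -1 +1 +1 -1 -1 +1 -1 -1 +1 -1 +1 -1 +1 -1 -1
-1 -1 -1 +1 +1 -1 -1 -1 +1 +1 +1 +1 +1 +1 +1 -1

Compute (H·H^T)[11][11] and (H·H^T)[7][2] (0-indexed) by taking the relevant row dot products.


Row 2 of H: [-1, 1, -1, -1, -1, -1, 1, -1, -1, 1, -1, 1, 1, -1, 1, 1].
Row 7 of H: [-1, -1, -1, 1, 1, -1, -1, -1, -1, -1, -1, -1, 1, -1, -1, 1].
Row 11 of H: [1, 1, 1, -1, 1, -1, -1, -1, -1, -1, -1, -1, 1, 1, 1, -1].
(H·H^T)[11][11] = Σ_j H[11][j]·H[11][j] = (1)² + (1)² + (1)² + (-1)² + (1)² + (-1)² + (-1)² + (-1)² + (-1)² + (-1)² + (-1)² + (-1)² + (1)² + (1)² + (1)² + (-1)² = 1 + 1 + 1 + 1 + 1 + 1 + 1 + 1 + 1 + 1 + 1 + 1 + 1 + 1 + 1 + 1 = 16.
(H·H^T)[7][2] = Σ_j H[7][j]·H[2][j] = (-1)·(-1) + (-1)·(1) + (-1)·(-1) + (1)·(-1) + (1)·(-1) + (-1)·(-1) + (-1)·(1) + (-1)·(-1) + (-1)·(-1) + (-1)·(1) + (-1)·(-1) + (-1)·(1) + (1)·(1) + (-1)·(-1) + (-1)·(1) + (1)·(1) = 1 + -1 + 1 + -1 + -1 + 1 + -1 + 1 + 1 + -1 + 1 + -1 + 1 + 1 + -1 + 1 = 2.
Rows 7 and 2 are not orthogonal (dot product = 2 ≠ 0), so H is not a Hadamard matrix.

(11,11) entry = 16; (7,2) entry = 2.


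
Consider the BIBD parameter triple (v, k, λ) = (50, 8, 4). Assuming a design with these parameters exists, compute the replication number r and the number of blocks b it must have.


Any 2-(v, k, λ) BIBD satisfies two necessary conditions:
  (i)  Each point sits in r blocks, and counting incidences through any fixed point gives r(k − 1) = λ(v − 1), so r = λ(v − 1)/(k − 1).
  (ii) Total incidences bk = vr, so b = vr/k.
Step 1: r = λ(v − 1)/(k − 1) = 4·(50 − 1)/(8 − 1) = 4·49/7 = 196/7 = 28.
Step 2: b = vr/k = 50·28/8 = 1400/8 = 175.
Check integrality: r = 28 ∈ Z ✓, b = 175 ∈ Z ✓.
(These identities are necessary conditions: they determine r and b for any design with these parameters, but do not by themselves prove that one exists.)

r = 28, b = 175.


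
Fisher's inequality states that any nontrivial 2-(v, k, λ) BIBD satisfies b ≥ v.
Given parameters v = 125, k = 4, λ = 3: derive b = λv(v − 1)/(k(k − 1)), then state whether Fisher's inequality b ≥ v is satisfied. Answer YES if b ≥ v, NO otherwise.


b = λv(v − 1)/(k(k − 1)) = 3·125·124/(4·3) = 46500/12 = 3875.
Compare with v = 125: b ≥ v, so Fisher's inequality holds.

YES


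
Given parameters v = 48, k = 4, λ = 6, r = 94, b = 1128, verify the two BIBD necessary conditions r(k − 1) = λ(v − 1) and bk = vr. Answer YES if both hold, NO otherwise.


Condition (i): r(k − 1) = 94·3 = 282; λ(v − 1) = 6·47 = 282. Match? YES.
Condition (ii): bk = 1128·4 = 4512; vr = 48·94 = 4512. Match? YES.
Both conditions hold? YES.

YES


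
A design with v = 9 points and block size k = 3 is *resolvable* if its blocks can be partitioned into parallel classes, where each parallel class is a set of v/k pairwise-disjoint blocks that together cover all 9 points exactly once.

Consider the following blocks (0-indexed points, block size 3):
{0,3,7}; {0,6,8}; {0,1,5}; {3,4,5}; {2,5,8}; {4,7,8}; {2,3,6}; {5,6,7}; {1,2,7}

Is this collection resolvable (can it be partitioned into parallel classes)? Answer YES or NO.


v = 9, block size k = 3, number of blocks = 9.
For resolvability, blocks must partition into parallel classes of size v/k = 3.
Total blocks must therefore be a multiple of 3: 9 = 3·3 + 0 ⇒ divisible ✓.
Consider block {0,3,7}. The only other block(s) in the collection disjoint from it are {2,5,8} — just 1 block(s). Any parallel class containing {0,3,7} would need 2 other blocks each disjoint from it, so no parallel class of size 3 can contain {0,3,7}.
Since every block must belong to some parallel class in a resolution, the collection cannot be partitioned into parallel classes.
Resolvable? NO.

NO


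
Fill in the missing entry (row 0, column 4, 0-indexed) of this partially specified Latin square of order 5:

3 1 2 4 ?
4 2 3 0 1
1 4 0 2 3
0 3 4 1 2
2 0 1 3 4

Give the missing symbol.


Row 0 contains symbols [1, 2, 3, 4] — missing [0].
Column 4 contains symbols [1, 2, 3, 4] — missing [0].
The missing symbol must appear in both missing sets; intersection = [0].
Therefore the hidden value is 0.

Missing value = 0.


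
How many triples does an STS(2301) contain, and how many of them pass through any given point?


An STS(v) is a 2-(v, 3, 1) BIBD: block size k = 3, λ = 1.
Replication: r(k − 1) = λ(v − 1) ⇒ r·2 = 2301 − 1 = 2300 ⇒ r = 1150.
Block count: b = v(v − 1)/6 = 2301·2300/6 = 5292300/6 = 882050.
(Check via bk = vr: 882050·3 = 2646150 = 2301·1150 = 2646150 ✓.)

r = 1150, b = 882050.


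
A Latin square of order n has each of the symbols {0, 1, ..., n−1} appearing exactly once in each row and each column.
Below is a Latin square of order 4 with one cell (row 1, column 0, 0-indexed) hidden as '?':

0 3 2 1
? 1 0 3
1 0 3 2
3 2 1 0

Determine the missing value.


Row 1 contains symbols [0, 1, 3] — missing [2].
Column 0 contains symbols [0, 1, 3] — missing [2].
The missing symbol must appear in both missing sets; intersection = [2].
Therefore the hidden value is 2.

Missing value = 2.


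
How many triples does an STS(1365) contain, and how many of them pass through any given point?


An STS(v) is a 2-(v, 3, 1) BIBD: block size k = 3, λ = 1.
Replication: r(k − 1) = λ(v − 1) ⇒ r·2 = 1365 − 1 = 1364 ⇒ r = 682.
Block count: b = v(v − 1)/6 = 1365·1364/6 = 1861860/6 = 310310.
(Check via bk = vr: 310310·3 = 930930 = 1365·682 = 930930 ✓.)

r = 682, b = 310310.


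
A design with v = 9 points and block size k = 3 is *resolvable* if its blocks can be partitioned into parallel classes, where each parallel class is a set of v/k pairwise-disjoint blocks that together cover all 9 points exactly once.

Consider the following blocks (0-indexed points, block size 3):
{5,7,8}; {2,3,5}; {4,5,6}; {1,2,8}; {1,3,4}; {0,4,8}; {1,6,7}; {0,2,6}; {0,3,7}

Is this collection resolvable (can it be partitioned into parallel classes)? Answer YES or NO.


v = 9, block size k = 3, number of blocks = 9.
For resolvability, blocks must partition into parallel classes of size v/k = 3.
Total blocks must therefore be a multiple of 3: 9 = 3·3 + 0 ⇒ divisible ✓.
Greedy packing gives 3 candidate class(es). Each should be a full parallel class (size 3, covers all 9 points).
  Class 1 (3 blocks): {5,7,8}; {1,3,4}; {0,2,6}. Points covered: [0, 1, 2, 3, 4, 5, 6, 7, 8].
  Class 2 (3 blocks): {2,3,5}; {0,4,8}; {1,6,7}. Points covered: [0, 1, 2, 3, 4, 5, 6, 7, 8].
  Class 3 (3 blocks): {4,5,6}; {1,2,8}; {0,3,7}. Points covered: [0, 1, 2, 3, 4, 5, 6, 7, 8].
All classes full (size 3)? YES. All classes cover every point? YES.
Resolvable? YES.

YES


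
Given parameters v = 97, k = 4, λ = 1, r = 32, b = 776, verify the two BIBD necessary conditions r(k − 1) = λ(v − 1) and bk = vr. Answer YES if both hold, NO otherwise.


Condition (i): r(k − 1) = 32·3 = 96; λ(v − 1) = 1·96 = 96. Match? YES.
Condition (ii): bk = 776·4 = 3104; vr = 97·32 = 3104. Match? YES.
Both conditions hold? YES.

YES


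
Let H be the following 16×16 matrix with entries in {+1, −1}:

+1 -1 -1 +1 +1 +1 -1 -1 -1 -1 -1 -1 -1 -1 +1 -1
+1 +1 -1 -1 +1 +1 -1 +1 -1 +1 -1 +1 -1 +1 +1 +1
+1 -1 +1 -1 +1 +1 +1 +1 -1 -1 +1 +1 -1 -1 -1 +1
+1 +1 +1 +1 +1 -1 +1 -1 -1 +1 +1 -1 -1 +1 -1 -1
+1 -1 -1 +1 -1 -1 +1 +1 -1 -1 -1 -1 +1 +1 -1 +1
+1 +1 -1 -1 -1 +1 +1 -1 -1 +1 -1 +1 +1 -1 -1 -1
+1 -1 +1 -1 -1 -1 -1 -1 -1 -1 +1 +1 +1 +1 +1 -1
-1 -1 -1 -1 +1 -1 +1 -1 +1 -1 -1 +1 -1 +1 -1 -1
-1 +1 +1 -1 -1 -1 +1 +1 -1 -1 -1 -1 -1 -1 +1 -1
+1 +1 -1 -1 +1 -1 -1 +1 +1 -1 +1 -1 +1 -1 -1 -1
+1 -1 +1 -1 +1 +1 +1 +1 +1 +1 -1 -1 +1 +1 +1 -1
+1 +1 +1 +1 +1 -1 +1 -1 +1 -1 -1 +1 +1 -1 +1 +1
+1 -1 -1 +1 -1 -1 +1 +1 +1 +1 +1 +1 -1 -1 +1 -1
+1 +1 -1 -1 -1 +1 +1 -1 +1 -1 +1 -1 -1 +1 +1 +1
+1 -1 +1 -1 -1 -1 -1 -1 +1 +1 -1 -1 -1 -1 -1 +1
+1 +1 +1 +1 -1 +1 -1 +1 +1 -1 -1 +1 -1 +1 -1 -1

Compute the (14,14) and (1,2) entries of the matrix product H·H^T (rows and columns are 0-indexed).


Row 1 of H: [1, 1, -1, -1, 1, 1, -1, 1, -1, 1, -1, 1, -1, 1, 1, 1].
Row 2 of H: [1, -1, 1, -1, 1, 1, 1, 1, -1, -1, 1, 1, -1, -1, -1, 1].
Row 14 of H: [1, -1, 1, -1, -1, -1, -1, -1, 1, 1, -1, -1, -1, -1, -1, 1].
(H·H^T)[14][14] = Σ_j H[14][j]·H[14][j] = (1)² + (-1)² + (1)² + (-1)² + (-1)² + (-1)² + (-1)² + (-1)² + (1)² + (1)² + (-1)² + (-1)² + (-1)² + (-1)² + (-1)² + (1)² = 1 + 1 + 1 + 1 + 1 + 1 + 1 + 1 + 1 + 1 + 1 + 1 + 1 + 1 + 1 + 1 = 16.
(H·H^T)[1][2] = Σ_j H[1][j]·H[2][j] = (1)·(1) + (1)·(-1) + (-1)·(1) + (-1)·(-1) + (1)·(1) + (1)·(1) + (-1)·(1) + (1)·(1) + (-1)·(-1) + (1)·(-1) + (-1)·(1) + (1)·(1) + (-1)·(-1) + (1)·(-1) + (1)·(-1) + (1)·(1) = 1 + -1 + -1 + 1 + 1 + 1 + -1 + 1 + 1 + -1 + -1 + 1 + 1 + -1 + -1 + 1 = 2.
Rows 1 and 2 are not orthogonal (dot product = 2 ≠ 0), so H is not a Hadamard matrix.

(14,14) entry = 16; (1,2) entry = 2.


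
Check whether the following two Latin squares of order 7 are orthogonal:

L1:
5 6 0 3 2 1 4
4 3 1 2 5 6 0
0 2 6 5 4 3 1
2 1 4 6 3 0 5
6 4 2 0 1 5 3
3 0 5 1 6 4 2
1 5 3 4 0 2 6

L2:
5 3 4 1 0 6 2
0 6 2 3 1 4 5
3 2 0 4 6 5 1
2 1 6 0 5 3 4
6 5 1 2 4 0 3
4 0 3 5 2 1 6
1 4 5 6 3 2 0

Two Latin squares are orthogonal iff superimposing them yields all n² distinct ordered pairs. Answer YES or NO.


Form the n² = 49 superimposed pairs (L1[i][j], L2[i][j]), row by row (rows and columns indexed from 0):
row 0: (5,5) (6,3) (0,4) (3,1) (2,0) (1,6) (4,2)
row 1: (4,0) (3,6) (1,2) (2,3) (5,1) (6,4) (0,5)
row 2: (0,3) (2,2) (6,0) (5,4) (4,6) (3,5) (1,1)
row 3: (2,2) (1,1) (4,6) (6,0) (3,5) (0,3) (5,4)
row 4: (6,6) (4,5) (2,1) (0,2) (1,4) (5,0) (3,3)
row 5: (3,4) (0,0) (5,3) (1,5) (6,2) (4,1) (2,6)
row 6: (1,1) (5,4) (3,5) (4,6) (0,3) (2,2) (6,0)
Orthogonality requires all 49 pairs distinct.
But the pair (2,2) repeats: cell (2,1) has L1 = 2, L2 = 2, and cell (3,0) has L1 = 2, L2 = 2.
A repeated pair means some other pair never occurs (only 35 distinct pairs out of 49), so the squares are not orthogonal.
Conclusion: NO.

NO


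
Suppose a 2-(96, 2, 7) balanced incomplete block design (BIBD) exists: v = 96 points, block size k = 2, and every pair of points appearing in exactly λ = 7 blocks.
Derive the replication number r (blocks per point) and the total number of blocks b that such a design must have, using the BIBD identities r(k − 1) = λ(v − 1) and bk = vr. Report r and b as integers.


Any 2-(v, k, λ) BIBD satisfies two necessary conditions:
  (i)  Each point sits in r blocks, and counting incidences through any fixed point gives r(k − 1) = λ(v − 1), so r = λ(v − 1)/(k − 1).
  (ii) Total incidences bk = vr, so b = vr/k.
Step 1: r = λ(v − 1)/(k − 1) = 7·(96 − 1)/(2 − 1) = 7·95/1 = 665/1 = 665.
Step 2: b = vr/k = 96·665/2 = 63840/2 = 31920.
Check integrality: r = 665 ∈ Z ✓, b = 31920 ∈ Z ✓.
(These identities are necessary conditions: they determine r and b for any design with these parameters, but do not by themselves prove that one exists.)

r = 665, b = 31920.


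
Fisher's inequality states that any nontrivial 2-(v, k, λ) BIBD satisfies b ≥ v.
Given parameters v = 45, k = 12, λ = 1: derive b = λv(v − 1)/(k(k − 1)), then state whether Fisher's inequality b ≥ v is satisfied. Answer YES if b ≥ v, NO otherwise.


b = λv(v − 1)/(k(k − 1)) = 1·45·44/(12·11) = 1980/132 = 15.
Compare with v = 45: b < v, so Fisher's inequality fails.

NO


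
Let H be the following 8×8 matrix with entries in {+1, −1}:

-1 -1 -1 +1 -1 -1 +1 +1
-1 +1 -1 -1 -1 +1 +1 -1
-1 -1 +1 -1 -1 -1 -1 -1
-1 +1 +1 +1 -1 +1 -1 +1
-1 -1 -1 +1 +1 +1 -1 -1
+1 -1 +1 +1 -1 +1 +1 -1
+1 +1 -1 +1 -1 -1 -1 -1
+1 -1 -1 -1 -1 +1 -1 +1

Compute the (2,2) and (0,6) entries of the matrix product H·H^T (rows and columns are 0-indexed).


Row 0 of H: [-1, -1, -1, 1, -1, -1, 1, 1].
Row 2 of H: [-1, -1, 1, -1, -1, -1, -1, -1].
Row 6 of H: [1, 1, -1, 1, -1, -1, -1, -1].
(H·H^T)[2][2] = Σ_j H[2][j]·H[2][j] = (-1)² + (-1)² + (1)² + (-1)² + (-1)² + (-1)² + (-1)² + (-1)² = 1 + 1 + 1 + 1 + 1 + 1 + 1 + 1 = 8.
(H·H^T)[0][6] = Σ_j H[0][j]·H[6][j] = (-1)·(1) + (-1)·(1) + (-1)·(-1) + (1)·(1) + (-1)·(-1) + (-1)·(-1) + (1)·(-1) + (1)·(-1) = -1 + -1 + 1 + 1 + 1 + 1 + -1 + -1 = 0.
So rows 0 and 6 are orthogonal; the diagonal entry equals n = 8.

(2,2) entry = 8; (0,6) entry = 0.


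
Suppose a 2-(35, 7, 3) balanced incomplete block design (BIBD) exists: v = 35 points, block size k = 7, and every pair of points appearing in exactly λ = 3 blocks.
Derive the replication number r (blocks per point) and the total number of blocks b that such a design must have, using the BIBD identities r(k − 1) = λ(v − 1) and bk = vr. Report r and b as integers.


Any 2-(v, k, λ) BIBD satisfies two necessary conditions:
  (i)  Each point sits in r blocks, and counting incidences through any fixed point gives r(k − 1) = λ(v − 1), so r = λ(v − 1)/(k − 1).
  (ii) Total incidences bk = vr, so b = vr/k.
Step 1: r = λ(v − 1)/(k − 1) = 3·(35 − 1)/(7 − 1) = 3·34/6 = 102/6 = 17.
Step 2: b = vr/k = 35·17/7 = 595/7 = 85.
Check integrality: r = 17 ∈ Z ✓, b = 85 ∈ Z ✓.
(These identities are necessary conditions: they determine r and b for any design with these parameters, but do not by themselves prove that one exists.)

r = 17, b = 85.


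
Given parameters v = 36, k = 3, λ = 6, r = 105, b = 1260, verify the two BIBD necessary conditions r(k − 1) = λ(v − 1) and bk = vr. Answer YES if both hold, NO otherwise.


Condition (i): r(k − 1) = 105·2 = 210; λ(v − 1) = 6·35 = 210. Match? YES.
Condition (ii): bk = 1260·3 = 3780; vr = 36·105 = 3780. Match? YES.
Both conditions hold? YES.

YES


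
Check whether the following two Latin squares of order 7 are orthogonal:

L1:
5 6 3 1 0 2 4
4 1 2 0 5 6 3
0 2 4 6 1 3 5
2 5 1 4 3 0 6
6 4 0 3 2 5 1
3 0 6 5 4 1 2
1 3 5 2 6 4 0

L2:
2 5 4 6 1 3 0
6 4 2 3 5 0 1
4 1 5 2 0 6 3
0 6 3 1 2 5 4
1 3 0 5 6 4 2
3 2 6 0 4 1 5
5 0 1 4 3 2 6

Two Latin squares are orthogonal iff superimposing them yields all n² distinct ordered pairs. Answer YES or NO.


Form the n² = 49 superimposed pairs (L1[i][j], L2[i][j]), row by row (rows and columns indexed from 0):
row 0: (5,2) (6,5) (3,4) (1,6) (0,1) (2,3) (4,0)
row 1: (4,6) (1,4) (2,2) (0,3) (5,5) (6,0) (3,1)
row 2: (0,4) (2,1) (4,5) (6,2) (1,0) (3,6) (5,3)
row 3: (2,0) (5,6) (1,3) (4,1) (3,2) (0,5) (6,4)
row 4: (6,1) (4,3) (0,0) (3,5) (2,6) (5,4) (1,2)
row 5: (3,3) (0,2) (6,6) (5,0) (4,4) (1,1) (2,5)
row 6: (1,5) (3,0) (5,1) (2,4) (6,3) (4,2) (0,6)
Orthogonality requires all 49 pairs distinct.
Check by first coordinate: for each symbol s of L1, list the L2 entries in the n cells where L1 = s; they must all differ.
  L1 = 0: L2 entries (in reading order) 1, 3, 4, 5, 0, 2, 6 — all 7 distinct ✓
  L1 = 1: L2 entries (in reading order) 6, 4, 0, 3, 2, 1, 5 — all 7 distinct ✓
  L1 = 2: L2 entries (in reading order) 3, 2, 1, 0, 6, 5, 4 — all 7 distinct ✓
  L1 = 3: L2 entries (in reading order) 4, 1, 6, 2, 5, 3, 0 — all 7 distinct ✓
  L1 = 4: L2 entries (in reading order) 0, 6, 5, 1, 3, 4, 2 — all 7 distinct ✓
  L1 = 5: L2 entries (in reading order) 2, 5, 3, 6, 4, 0, 1 — all 7 distinct ✓
  L1 = 6: L2 entries (in reading order) 5, 0, 2, 4, 1, 6, 3 — all 7 distinct ✓
Every symbol of L1 meets every symbol of L2 exactly once, so all 49 pairs are distinct (49 of 49).
Conclusion: YES.

YES


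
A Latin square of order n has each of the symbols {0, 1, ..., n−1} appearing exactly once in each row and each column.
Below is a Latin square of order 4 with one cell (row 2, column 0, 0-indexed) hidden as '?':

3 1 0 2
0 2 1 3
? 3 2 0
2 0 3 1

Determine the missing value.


Row 2 contains symbols [0, 2, 3] — missing [1].
Column 0 contains symbols [0, 2, 3] — missing [1].
The missing symbol must appear in both missing sets; intersection = [1].
Therefore the hidden value is 1.

Missing value = 1.


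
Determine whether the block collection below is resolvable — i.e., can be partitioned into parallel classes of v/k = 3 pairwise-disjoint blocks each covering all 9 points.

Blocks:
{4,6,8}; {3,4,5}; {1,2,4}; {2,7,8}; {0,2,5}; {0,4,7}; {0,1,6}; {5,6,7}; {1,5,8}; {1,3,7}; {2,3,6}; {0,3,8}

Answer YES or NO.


v = 9, block size k = 3, number of blocks = 12.
For resolvability, blocks must partition into parallel classes of size v/k = 3.
Total blocks must therefore be a multiple of 3: 12 = 3·4 + 0 ⇒ divisible ✓.
Greedy packing gives 4 candidate class(es). Each should be a full parallel class (size 3, covers all 9 points).
  Class 1 (3 blocks): {4,6,8}; {0,2,5}; {1,3,7}. Points covered: [0, 1, 2, 3, 4, 5, 6, 7, 8].
  Class 2 (3 blocks): {3,4,5}; {2,7,8}; {0,1,6}. Points covered: [0, 1, 2, 3, 4, 5, 6, 7, 8].
  Class 3 (3 blocks): {1,2,4}; {5,6,7}; {0,3,8}. Points covered: [0, 1, 2, 3, 4, 5, 6, 7, 8].
  Class 4 (3 blocks): {0,4,7}; {1,5,8}; {2,3,6}. Points covered: [0, 1, 2, 3, 4, 5, 6, 7, 8].
All classes full (size 3)? YES. All classes cover every point? YES.
Resolvable? YES.

YES


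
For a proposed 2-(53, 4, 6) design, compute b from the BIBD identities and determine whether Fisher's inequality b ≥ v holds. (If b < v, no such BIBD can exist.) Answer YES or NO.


b = λv(v − 1)/(k(k − 1)) = 6·53·52/(4·3) = 16536/12 = 1378.
Compare with v = 53: b ≥ v, so Fisher's inequality holds.

YES


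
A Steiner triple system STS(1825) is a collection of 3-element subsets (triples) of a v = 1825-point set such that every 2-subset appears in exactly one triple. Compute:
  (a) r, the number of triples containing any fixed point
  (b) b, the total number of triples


An STS(v) is a 2-(v, 3, 1) BIBD: block size k = 3, λ = 1.
Replication: r(k − 1) = λ(v − 1) ⇒ r·2 = 1825 − 1 = 1824 ⇒ r = 912.
Block count: b = v(v − 1)/6 = 1825·1824/6 = 3328800/6 = 554800.
(Check via bk = vr: 554800·3 = 1664400 = 1825·912 = 1664400 ✓.)

r = 912, b = 554800.


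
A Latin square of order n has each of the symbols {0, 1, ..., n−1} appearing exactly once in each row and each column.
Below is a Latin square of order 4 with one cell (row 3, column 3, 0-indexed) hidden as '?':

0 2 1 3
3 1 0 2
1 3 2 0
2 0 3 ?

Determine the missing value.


Row 3 contains symbols [0, 2, 3] — missing [1].
Column 3 contains symbols [0, 2, 3] — missing [1].
The missing symbol must appear in both missing sets; intersection = [1].
Therefore the hidden value is 1.

Missing value = 1.


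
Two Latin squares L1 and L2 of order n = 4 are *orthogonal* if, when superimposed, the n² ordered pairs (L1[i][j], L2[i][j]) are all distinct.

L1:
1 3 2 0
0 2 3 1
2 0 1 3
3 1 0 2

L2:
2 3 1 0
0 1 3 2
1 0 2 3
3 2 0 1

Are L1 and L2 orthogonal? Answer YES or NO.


Form the n² = 16 superimposed pairs (L1[i][j], L2[i][j]), row by row (rows and columns indexed from 0):
row 0: (1,2) (3,3) (2,1) (0,0)
row 1: (0,0) (2,1) (3,3) (1,2)
row 2: (2,1) (0,0) (1,2) (3,3)
row 3: (3,3) (1,2) (0,0) (2,1)
Orthogonality requires all 16 pairs distinct.
But the pair (0,0) repeats: cell (0,3) has L1 = 0, L2 = 0, and cell (1,0) has L1 = 0, L2 = 0.
A repeated pair means some other pair never occurs (only 4 distinct pairs out of 16), so the squares are not orthogonal.
Conclusion: NO.

NO


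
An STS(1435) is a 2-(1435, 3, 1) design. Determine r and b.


An STS(v) is a 2-(v, 3, 1) BIBD: block size k = 3, λ = 1.
Replication: r(k − 1) = λ(v − 1) ⇒ r·2 = 1435 − 1 = 1434 ⇒ r = 717.
Block count: b = v(v − 1)/6 = 1435·1434/6 = 2057790/6 = 342965.

r = 717, b = 342965.


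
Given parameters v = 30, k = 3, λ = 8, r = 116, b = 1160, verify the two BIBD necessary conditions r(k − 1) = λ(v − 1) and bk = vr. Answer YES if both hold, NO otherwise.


Condition (i): r(k − 1) = 116·2 = 232; λ(v − 1) = 8·29 = 232. Match? YES.
Condition (ii): bk = 1160·3 = 3480; vr = 30·116 = 3480. Match? YES.
Both conditions hold? YES.

YES


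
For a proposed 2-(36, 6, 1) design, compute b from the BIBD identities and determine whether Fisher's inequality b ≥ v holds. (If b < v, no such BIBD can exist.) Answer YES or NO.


r = λ(v − 1)/(k − 1) = 1·35/5 = 7.
b = vr/k = 36·7/6 = 42.
Fisher's inequality: b ≥ v ⇔ 42 ≥ 36? YES.

YES


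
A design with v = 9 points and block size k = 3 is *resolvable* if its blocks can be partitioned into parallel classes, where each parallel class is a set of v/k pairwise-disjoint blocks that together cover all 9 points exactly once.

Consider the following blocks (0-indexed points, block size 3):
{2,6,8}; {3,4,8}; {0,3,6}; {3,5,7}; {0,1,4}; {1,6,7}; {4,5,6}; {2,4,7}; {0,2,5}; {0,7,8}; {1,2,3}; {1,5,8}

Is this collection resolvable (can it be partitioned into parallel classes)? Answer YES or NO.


v = 9, block size k = 3, number of blocks = 12.
For resolvability, blocks must partition into parallel classes of size v/k = 3.
Total blocks must therefore be a multiple of 3: 12 = 3·4 + 0 ⇒ divisible ✓.
Greedy packing gives 4 candidate class(es). Each should be a full parallel class (size 3, covers all 9 points).
  Class 1 (3 blocks): {2,6,8}; {3,5,7}; {0,1,4}. Points covered: [0, 1, 2, 3, 4, 5, 6, 7, 8].
  Class 2 (3 blocks): {3,4,8}; {1,6,7}; {0,2,5}. Points covered: [0, 1, 2, 3, 4, 5, 6, 7, 8].
  Class 3 (3 blocks): {0,3,6}; {2,4,7}; {1,5,8}. Points covered: [0, 1, 2, 3, 4, 5, 6, 7, 8].
  Class 4 (3 blocks): {4,5,6}; {0,7,8}; {1,2,3}. Points covered: [0, 1, 2, 3, 4, 5, 6, 7, 8].
All classes full (size 3)? YES. All classes cover every point? YES.
Resolvable? YES.

YES


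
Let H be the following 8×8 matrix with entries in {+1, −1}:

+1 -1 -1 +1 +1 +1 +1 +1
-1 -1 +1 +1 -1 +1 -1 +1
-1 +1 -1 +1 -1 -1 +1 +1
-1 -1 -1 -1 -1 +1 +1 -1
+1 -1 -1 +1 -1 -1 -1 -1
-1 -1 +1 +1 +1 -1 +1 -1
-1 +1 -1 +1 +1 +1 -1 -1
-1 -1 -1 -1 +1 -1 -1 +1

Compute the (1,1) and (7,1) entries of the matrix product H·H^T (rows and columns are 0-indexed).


Row 1 of H: [-1, -1, 1, 1, -1, 1, -1, 1].
Row 7 of H: [-1, -1, -1, -1, 1, -1, -1, 1].
(H·H^T)[1][1] = Σ_j H[1][j]·H[1][j] = (-1)² + (-1)² + (1)² + (1)² + (-1)² + (1)² + (-1)² + (1)² = 1 + 1 + 1 + 1 + 1 + 1 + 1 + 1 = 8.
(H·H^T)[7][1] = Σ_j H[7][j]·H[1][j] = (-1)·(-1) + (-1)·(-1) + (-1)·(1) + (-1)·(1) + (1)·(-1) + (-1)·(1) + (-1)·(-1) + (1)·(1) = 1 + 1 + -1 + -1 + -1 + -1 + 1 + 1 = 0.
So rows 7 and 1 are orthogonal; the diagonal entry equals n = 8.

(1,1) entry = 8; (7,1) entry = 0.


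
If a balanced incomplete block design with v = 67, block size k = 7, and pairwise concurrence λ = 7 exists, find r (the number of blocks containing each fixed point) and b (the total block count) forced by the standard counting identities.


Any 2-(v, k, λ) BIBD satisfies two necessary conditions:
  (i)  Each point sits in r blocks, and counting incidences through any fixed point gives r(k − 1) = λ(v − 1), so r = λ(v − 1)/(k − 1).
  (ii) Total incidences bk = vr, so b = vr/k.
Step 1: r = λ(v − 1)/(k − 1) = 7·(67 − 1)/(7 − 1) = 7·66/6 = 462/6 = 77.
Step 2: b = vr/k = 67·77/7 = 5159/7 = 737.
Check integrality: r = 77 ∈ Z ✓, b = 737 ∈ Z ✓.
(These identities are necessary conditions: they determine r and b for any design with these parameters, but do not by themselves prove that one exists.)

r = 77, b = 737.


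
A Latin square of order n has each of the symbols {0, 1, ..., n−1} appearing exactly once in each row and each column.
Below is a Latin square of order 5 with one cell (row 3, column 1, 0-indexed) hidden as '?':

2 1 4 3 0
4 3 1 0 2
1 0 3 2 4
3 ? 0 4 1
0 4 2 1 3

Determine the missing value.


Row 3 contains symbols [0, 1, 3, 4] — missing [2].
Column 1 contains symbols [0, 1, 3, 4] — missing [2].
The missing symbol must appear in both missing sets; intersection = [2].
Therefore the hidden value is 2.

Missing value = 2.


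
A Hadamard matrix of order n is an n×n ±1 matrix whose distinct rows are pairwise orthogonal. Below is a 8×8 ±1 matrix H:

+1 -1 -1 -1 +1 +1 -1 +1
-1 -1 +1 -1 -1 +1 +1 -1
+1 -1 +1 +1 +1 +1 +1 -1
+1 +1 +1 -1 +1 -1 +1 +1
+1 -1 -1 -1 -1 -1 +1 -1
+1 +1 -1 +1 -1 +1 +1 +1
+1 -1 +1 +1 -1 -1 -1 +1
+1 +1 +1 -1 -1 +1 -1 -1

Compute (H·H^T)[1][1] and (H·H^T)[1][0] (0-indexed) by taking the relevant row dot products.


Row 0 of H: [1, -1, -1, -1, 1, 1, -1, 1].
Row 1 of H: [-1, -1, 1, -1, -1, 1, 1, -1].
(H·H^T)[1][1] = Σ_j H[1][j]·H[1][j] = (-1)² + (-1)² + (1)² + (-1)² + (-1)² + (1)² + (1)² + (-1)² = 1 + 1 + 1 + 1 + 1 + 1 + 1 + 1 = 8.
(H·H^T)[1][0] = Σ_j H[1][j]·H[0][j] = (-1)·(1) + (-1)·(-1) + (1)·(-1) + (-1)·(-1) + (-1)·(1) + (1)·(1) + (1)·(-1) + (-1)·(1) = -1 + 1 + -1 + 1 + -1 + 1 + -1 + -1 = -2.
Rows 1 and 0 are not orthogonal (dot product = -2 ≠ 0), so H is not a Hadamard matrix.

(1,1) entry = 8; (1,0) entry = -2.


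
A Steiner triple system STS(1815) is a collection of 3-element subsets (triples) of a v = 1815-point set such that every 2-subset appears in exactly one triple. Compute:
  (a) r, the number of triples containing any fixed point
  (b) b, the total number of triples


An STS(v) is a 2-(v, 3, 1) BIBD: block size k = 3, λ = 1.
Replication: r(k − 1) = λ(v − 1) ⇒ r·2 = 1815 − 1 = 1814 ⇒ r = 907.
Block count: b = v(v − 1)/6 = 1815·1814/6 = 3292410/6 = 548735.
(Check via bk = vr: 548735·3 = 1646205 = 1815·907 = 1646205 ✓.)

r = 907, b = 548735.
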